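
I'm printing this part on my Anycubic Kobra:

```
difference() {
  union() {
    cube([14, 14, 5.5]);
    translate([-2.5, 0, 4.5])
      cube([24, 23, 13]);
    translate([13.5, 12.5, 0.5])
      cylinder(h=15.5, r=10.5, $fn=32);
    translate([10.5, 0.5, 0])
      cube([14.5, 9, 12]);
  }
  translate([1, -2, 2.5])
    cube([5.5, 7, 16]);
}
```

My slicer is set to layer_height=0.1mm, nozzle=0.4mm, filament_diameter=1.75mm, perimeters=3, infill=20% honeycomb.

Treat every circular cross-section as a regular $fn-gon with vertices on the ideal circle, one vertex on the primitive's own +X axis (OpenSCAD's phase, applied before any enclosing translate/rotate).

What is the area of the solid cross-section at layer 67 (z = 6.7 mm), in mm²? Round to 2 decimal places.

At z = 6.7 mm: the cube is not intersected at this z (z outside [0, 5.5]); the cube at (-2.5, 0) (footprint 24×23) is included at this height (area 552.00 mm²); the cylinder at (13.5, 12.5): section is a regular 32-gon, circumradius r=10.5 (area = (32/2)·10.500²·sin(360°/32) = 344.14 mm²); the 14.5×9 cube at (10.5, 0.5) contributes its full rectangle (area 130.50 mm²); Merging all regions: the regions partially overlap — summed areas 1026.64 mm² minus the doubly-counted overlap 424.79 mm² gives 601.85 mm² — area = 601.85 mm²; the 5.5×7 cube at (1, -2) contributes its full rectangle (area 38.50 mm²); After the difference (first − rest): starting from the result so far (601.85 mm²), the 5.5×7 cube at (1, -2) partially overlaps it — only the 27.50 mm² overlap (of its 38.50 mm²) is removed, clipping the outline — area = 574.35 mm². Overall, the cross-section is a single solid region. Net area = 574.35 mm².

574.35 mm²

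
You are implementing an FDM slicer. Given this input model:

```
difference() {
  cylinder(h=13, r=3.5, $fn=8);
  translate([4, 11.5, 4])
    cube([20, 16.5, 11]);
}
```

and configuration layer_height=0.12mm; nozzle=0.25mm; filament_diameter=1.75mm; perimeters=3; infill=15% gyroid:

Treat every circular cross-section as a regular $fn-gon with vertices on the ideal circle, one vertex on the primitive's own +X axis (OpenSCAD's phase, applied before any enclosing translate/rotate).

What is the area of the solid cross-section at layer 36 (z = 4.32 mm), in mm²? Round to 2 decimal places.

At z = 4.32 mm: the r=3.5 cylinder contributes a regular 8-gon of circumradius 3.5 (area = (8/2)·3.500²·sin(360°/8) = 34.65 mm²); the cube at (4, 11.5) (footprint 20×16.5) is included at this height (area 330.00 mm²); After the difference (first − rest): starting from the r=3.5 cylinder (34.65 mm²), the 20×16.5 cube at (4, 11.5) misses the remaining region (no effect) — area = 34.65 mm². Overall, the cross-section is a single solid region. Net area = 34.65 mm².

34.65 mm²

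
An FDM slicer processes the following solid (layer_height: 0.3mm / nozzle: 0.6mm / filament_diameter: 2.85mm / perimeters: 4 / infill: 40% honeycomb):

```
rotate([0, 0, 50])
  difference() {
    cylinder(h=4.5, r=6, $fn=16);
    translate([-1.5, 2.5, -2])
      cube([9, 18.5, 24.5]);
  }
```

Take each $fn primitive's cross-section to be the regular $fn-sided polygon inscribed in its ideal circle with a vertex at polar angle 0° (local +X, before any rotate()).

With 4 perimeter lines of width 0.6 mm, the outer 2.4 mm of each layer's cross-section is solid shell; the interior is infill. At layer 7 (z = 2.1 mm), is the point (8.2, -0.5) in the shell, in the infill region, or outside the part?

outside

At z = 2.1 mm: the r=6 cylinder gives a regular 16-gon of circumradius 6 (constant along its height); the 9×18.5 cube at (-1.5, 2.5) contributes its full rectangle; Taking the first minus the rest: starting from the r=6 cylinder, the 9×18.5 cube at (-1.5, 2.5) partially overlaps it — only the 18.21 mm² overlap (of its 166.50 mm²) is removed, clipping the outline — 1 connected region; (rotated 50° about Z; rotation is an isometry so areas/perimeters/island counts are preserved). Overall, the cross-section is a single solid region. Undo the 50° rotation: the query point maps to (4.888, -6.603) in the un-rotated model frame. The nearest boundary edge runs (4.24, -4.24)→(2.30, -5.54); distance from the point to it = 2.32 mm. The point is not inside any of the regions above, so it lies outside the cross-section (2.32 mm from the nearest boundary).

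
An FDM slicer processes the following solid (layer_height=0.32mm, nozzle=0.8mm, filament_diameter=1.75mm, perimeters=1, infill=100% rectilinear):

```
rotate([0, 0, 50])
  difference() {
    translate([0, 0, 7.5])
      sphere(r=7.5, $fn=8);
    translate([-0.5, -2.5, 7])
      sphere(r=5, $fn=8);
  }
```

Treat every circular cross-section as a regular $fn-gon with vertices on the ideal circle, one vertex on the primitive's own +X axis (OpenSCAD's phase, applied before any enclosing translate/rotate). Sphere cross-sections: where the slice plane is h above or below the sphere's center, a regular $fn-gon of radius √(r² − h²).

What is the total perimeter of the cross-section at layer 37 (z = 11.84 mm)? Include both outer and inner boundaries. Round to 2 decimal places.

45.14 mm

At z = 11.84 mm: the r=7.5 sphere contributes a regular 8-gon of circumradius √(7.5²−4.34²) = 6.117 (perimeter = 2·8·6.117·sin(180°/8) = 37.45 mm); the r=5 sphere at (-0.5, -2.5) slices to a regular 8-gon of circumradius 1.255 (√(r²−h²) with h=4.84 from center) (perimeter = 2·8·1.255·sin(180°/8) = 7.68 mm); After the difference (first − rest): starting from the r=7.5 sphere, the r=5 sphere at (-0.5, -2.5) lies wholly inside it (removes its full 4.45 mm² and its 7.68 mm outline becomes a hole wall) — boundary (outer + 1 inner loop) = 45.14 mm; (whole slice rotated 50° about Z — lengths, areas and connectivity unchanged). Overall, the cross-section is one region with 1 hole. Total boundary length (outer + inner) = 45.14 mm.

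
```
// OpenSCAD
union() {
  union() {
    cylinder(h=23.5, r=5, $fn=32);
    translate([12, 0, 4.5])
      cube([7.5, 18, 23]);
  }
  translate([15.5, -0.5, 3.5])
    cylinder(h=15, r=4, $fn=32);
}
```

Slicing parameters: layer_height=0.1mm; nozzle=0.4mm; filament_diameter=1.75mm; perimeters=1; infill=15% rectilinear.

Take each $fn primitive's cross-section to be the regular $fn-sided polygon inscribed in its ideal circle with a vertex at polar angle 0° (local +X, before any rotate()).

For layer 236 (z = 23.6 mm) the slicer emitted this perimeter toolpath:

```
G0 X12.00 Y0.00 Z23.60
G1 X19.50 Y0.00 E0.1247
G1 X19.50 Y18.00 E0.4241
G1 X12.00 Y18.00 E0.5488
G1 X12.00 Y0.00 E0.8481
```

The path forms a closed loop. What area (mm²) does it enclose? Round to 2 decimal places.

Apply the shoelace formula to the sequence of (X, Y) vertices; enclosed area = 135.00 mm².

135.00 mm²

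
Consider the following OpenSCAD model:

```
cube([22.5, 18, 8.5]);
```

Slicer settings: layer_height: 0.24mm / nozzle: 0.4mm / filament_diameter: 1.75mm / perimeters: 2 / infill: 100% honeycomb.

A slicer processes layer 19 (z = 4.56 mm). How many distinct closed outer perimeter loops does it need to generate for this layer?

1

At z = 4.56 mm: the cube (footprint 22.5×18) is included at this height. The result has 1 disconnected region.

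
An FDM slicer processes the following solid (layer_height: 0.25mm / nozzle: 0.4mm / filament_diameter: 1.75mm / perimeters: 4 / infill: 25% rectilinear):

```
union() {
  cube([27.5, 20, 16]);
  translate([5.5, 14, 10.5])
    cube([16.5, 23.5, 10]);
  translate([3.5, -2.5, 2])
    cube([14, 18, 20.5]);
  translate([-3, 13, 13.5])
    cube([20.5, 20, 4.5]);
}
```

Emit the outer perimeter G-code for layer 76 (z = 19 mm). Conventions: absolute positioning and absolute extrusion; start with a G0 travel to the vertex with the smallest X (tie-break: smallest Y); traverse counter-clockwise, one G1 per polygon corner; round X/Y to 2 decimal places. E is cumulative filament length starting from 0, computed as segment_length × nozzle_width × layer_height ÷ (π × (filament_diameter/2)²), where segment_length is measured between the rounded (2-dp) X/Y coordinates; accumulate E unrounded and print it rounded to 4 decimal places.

At z = 19 mm: the cube is absent (z outside [0, 16]); the cube at (5.5, 14) is present — its section is the full 16.5×23.5 rectangle; the 14×18 cube at (3.5, -2.5) contributes its full rectangle; the cube at (-3, 13) is not intersected at this z (z outside [13.5, 18]); Combining (union): the regions partially overlap (shared area 18.00 mm²), so overlapping operands fuse into one piece — 1 connected region. The outline is a single polygon with 8 vertices. Extrusion per mm of travel: 0.4 × 0.25 / (π × 0.875²) = 0.041575. Accumulating E over each segment gives final E = 4.8643.

G0 X3.50 Y-2.50 Z19.00
G1 X17.50 Y-2.50 E0.5821
G1 X17.50 Y14.00 E1.2680
G1 X22.00 Y14.00 E1.4551
G1 X22.00 Y37.50 E2.4321
G1 X5.50 Y37.50 E3.1181
G1 X5.50 Y15.50 E4.0328
G1 X3.50 Y15.50 E4.1159
G1 X3.50 Y-2.50 E4.8643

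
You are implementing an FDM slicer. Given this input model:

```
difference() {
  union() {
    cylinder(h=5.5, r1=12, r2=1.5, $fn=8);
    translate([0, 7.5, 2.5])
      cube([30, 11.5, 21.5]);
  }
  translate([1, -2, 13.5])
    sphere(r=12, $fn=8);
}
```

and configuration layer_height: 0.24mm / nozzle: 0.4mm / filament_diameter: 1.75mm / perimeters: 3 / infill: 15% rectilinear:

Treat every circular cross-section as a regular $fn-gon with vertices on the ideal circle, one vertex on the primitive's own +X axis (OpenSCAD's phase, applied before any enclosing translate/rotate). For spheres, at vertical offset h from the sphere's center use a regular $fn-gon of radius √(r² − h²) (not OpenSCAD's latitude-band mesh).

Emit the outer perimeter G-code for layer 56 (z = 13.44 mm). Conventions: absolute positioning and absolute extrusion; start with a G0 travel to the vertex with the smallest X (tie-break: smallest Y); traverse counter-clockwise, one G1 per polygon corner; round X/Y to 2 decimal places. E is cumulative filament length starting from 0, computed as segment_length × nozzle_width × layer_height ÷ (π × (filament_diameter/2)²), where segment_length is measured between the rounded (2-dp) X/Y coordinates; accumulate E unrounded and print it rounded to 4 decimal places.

G0 X0.00 Y9.59 Z13.44
G1 X1.00 Y10.00 E0.0431
G1 X7.04 Y7.50 E0.3040
G1 X30.00 Y7.50 E1.2204
G1 X30.00 Y19.00 E1.6794
G1 X0.00 Y19.00 E2.8768
G1 X0.00 Y9.59 E3.2524

At z = 13.44 mm: the cone is not intersected at this z (z outside [0, 5.5]); the cube at (0, 7.5) (footprint 30×11.5) is included at this height; Combining (union): only the 30×11.5 cube at (0, 7.5) is present, so the union is just that shape — 1 connected region; the sphere at (1, -2): section is a regular 8-gon, circumradius = √(r²−h²) = √(12²−0.06²) = 12.000; Taking the first minus the rest: starting from that combined region, the r=12 sphere at (1, -2) partially overlaps it — only the 9.84 mm² overlap (of its 407.28 mm²) is removed, clipping the outline — 1 connected region. The outline is a single polygon with 6 vertices. Extrusion per mm of travel: 0.4 × 0.24 / (π × 0.875²) = 0.039912. Accumulating E over each segment gives final E = 3.2524.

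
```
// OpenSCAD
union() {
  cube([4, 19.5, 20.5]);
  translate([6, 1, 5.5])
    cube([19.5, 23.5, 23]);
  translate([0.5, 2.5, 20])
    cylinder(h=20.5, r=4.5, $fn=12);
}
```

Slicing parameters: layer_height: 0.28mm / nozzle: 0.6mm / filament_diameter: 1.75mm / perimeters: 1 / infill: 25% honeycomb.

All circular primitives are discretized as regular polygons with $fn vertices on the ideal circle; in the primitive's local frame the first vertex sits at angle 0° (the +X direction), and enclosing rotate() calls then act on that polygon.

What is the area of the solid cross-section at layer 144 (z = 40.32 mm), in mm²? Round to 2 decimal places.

At z = 40.32 mm: the cube is not intersected at this z (z outside [0, 20.5]); the cube at (6, 1) does not reach this height (z outside [5.5, 28.5]); the cylinder at (0.5, 2.5): section is a regular 12-gon, circumradius r=4.5 (area = (12/2)·4.500²·sin(360°/12) = 60.75 mm²); Taking the union: only the r=4.5 cylinder at (0.5, 2.5) is present, so the union is just that shape — area = 60.75 mm². Overall, the cross-section is a single solid region. Net area = 60.75 mm².

60.75 mm²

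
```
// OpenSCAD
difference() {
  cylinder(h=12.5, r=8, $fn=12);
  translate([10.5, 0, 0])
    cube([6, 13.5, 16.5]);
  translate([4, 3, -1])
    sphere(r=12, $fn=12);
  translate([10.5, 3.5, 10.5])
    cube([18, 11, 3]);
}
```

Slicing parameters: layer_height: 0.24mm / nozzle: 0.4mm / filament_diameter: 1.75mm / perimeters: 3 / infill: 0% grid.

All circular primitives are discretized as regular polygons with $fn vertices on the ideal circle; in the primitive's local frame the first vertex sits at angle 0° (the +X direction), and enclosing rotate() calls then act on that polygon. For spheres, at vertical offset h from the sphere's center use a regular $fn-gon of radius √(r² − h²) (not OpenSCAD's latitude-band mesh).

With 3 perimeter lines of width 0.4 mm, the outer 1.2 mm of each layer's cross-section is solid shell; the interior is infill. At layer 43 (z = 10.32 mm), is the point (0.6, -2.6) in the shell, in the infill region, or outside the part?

At z = 10.32 mm: the r=8 cylinder gives a regular 12-gon of circumradius 8 (constant along its height); the 6×13.5 cube at (10.5, 0) contributes its full rectangle; the r=12 sphere at (4, 3) contributes a regular 12-gon of circumradius √(12²−11.32²) = 3.982; the cube at (10.5, 3.5) is absent (z outside [10.5, 13.5]); Taking the first minus the rest: starting from the r=8 cylinder, the 6×13.5 cube at (10.5, 0) misses the remaining region (no effect); the r=12 sphere at (4, 3) partially overlaps it — only the 42.45 mm² overlap (of its 47.57 mm²) is removed, clipping the outline — 1 connected region. Overall, the cross-section is a single solid region. The nearest boundary edge runs (0.55, 1.01)→(2.01, -0.45); distance from the point to it = 2.57 mm. The point is inside the cross-section and 2.57 mm from the nearest boundary — more than the 1.2 mm shell width (3 × 0.4), so it's in the infill interior.

infill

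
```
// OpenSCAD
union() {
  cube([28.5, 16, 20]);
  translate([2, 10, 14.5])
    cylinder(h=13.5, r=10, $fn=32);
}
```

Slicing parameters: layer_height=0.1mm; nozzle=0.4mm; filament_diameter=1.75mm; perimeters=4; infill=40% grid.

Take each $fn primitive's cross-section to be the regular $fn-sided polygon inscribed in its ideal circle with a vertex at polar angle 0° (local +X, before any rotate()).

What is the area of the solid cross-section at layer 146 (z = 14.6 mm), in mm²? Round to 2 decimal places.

At z = 14.6 mm: the 28.5×16 cube contributes its full rectangle (area 456.00 mm²); the r=10 cylinder at (2, 10) contributes a regular 32-gon of circumradius 10 (area = (32/2)·10.000²·sin(360°/32) = 312.14 mm²); Merging all regions: the regions partially overlap — summed areas 768.14 mm² minus the doubly-counted overlap 165.81 mm² gives 602.33 mm² — area = 602.33 mm². Overall, the cross-section is a single solid region. Net area = 602.33 mm².

602.33 mm²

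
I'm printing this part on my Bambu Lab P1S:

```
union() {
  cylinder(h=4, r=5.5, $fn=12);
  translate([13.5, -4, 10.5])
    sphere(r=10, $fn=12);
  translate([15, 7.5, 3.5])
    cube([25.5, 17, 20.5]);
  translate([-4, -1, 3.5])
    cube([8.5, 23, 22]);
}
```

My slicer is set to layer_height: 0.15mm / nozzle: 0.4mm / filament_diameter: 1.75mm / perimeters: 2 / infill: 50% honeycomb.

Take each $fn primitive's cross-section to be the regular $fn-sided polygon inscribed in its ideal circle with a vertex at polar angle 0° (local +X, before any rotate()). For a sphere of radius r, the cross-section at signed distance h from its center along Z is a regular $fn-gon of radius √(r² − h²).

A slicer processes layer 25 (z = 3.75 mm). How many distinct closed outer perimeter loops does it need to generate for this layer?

3

At z = 3.75 mm: the cylinder: section is a regular 12-gon, circumradius r=5.5; the sphere at (13.5, -4): section is a regular 12-gon, circumradius = √(r²−h²) = √(10²−6.75²) = 7.378; the 25.5×17 cube at (15, 7.5) contributes its full rectangle; the 8.5×23 cube at (-4, -1) contributes its full rectangle; Taking the union: the regions partially overlap (shared area 48.70 mm²), so overlapping operands fuse into one piece — 3 connected regions. The result has 3 disconnected regions.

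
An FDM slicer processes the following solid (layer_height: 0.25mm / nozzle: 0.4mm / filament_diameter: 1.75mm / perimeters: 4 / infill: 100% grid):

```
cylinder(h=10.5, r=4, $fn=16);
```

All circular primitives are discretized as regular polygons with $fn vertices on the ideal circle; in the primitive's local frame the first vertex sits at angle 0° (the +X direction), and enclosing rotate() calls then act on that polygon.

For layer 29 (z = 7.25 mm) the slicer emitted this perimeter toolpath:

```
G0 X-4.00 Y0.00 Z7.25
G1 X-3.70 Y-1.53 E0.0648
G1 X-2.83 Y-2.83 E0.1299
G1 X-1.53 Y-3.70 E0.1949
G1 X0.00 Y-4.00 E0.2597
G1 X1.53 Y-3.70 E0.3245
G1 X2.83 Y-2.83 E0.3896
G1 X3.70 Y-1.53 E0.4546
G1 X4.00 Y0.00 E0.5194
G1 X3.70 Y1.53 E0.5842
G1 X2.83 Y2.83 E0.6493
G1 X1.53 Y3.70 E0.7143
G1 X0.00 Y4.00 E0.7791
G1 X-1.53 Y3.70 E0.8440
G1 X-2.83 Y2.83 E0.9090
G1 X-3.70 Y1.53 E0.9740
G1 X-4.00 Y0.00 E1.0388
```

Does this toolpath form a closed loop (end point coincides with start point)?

Start point (G0): (-4.00, 0.00). End point (last G1): the path returns to the start — closed.

yes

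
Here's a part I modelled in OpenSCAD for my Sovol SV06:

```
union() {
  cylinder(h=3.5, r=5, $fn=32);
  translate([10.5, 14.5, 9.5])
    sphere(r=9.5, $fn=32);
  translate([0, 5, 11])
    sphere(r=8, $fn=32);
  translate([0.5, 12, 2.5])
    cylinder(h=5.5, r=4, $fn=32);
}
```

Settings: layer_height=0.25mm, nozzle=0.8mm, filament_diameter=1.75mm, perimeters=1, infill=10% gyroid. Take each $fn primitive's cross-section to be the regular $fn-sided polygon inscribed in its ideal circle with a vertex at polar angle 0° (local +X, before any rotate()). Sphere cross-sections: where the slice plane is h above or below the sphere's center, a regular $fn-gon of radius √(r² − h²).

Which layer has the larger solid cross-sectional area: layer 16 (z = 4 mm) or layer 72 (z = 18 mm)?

Layer 16 (z = 4): the cylinder does not reach this height (z outside [0, 3.5]); the r=9.5 sphere at (10.5, 14.5) contributes a regular 32-gon of circumradius √(9.5²−5.5²) = 7.746 (area = (32/2)·7.746²·sin(360°/32) = 187.29 mm²); the r=8 sphere at (0, 5) slices to a regular 32-gon of circumradius 3.873 (√(r²−h²) with h=7 from center) (area = (32/2)·3.873²·sin(360°/32) = 46.82 mm²); the r=4 cylinder at (0.5, 12) gives a regular 32-gon of circumradius 4 (constant along its height) (area = (32/2)·4.000²·sin(360°/32) = 49.94 mm²); Taking the union: the regions partially overlap — summed areas 284.05 mm² minus the doubly-counted overlap 6.89 mm² gives 277.16 mm² — area = 277.16 mm². So its area = 277.16 mm². Layer 72 (z = 18): the cylinder is absent (z outside [0, 3.5]); the sphere at (10.5, 14.5): section is a regular 32-gon, circumradius = √(r²−h²) = √(9.5²−8.5²) = 4.243 (area = (32/2)·4.243²·sin(360°/32) = 56.19 mm²); the r=8 sphere at (0, 5) contributes a regular 32-gon of circumradius √(8²−7²) = 3.873 (area = (32/2)·3.873²·sin(360°/32) = 46.82 mm²); the cylinder at (0.5, 12) does not reach this height (z outside [2.5, 8]); Combining (union): the 2 present regions are separate (no shared area or edge), so areas and boundary lengths simply add and each stays a separate island — area = 103.01 mm². So its area = 103.01 mm². Layer 16 is larger (277.16 vs 103.01 mm²).

layer 16 (z = 4 mm)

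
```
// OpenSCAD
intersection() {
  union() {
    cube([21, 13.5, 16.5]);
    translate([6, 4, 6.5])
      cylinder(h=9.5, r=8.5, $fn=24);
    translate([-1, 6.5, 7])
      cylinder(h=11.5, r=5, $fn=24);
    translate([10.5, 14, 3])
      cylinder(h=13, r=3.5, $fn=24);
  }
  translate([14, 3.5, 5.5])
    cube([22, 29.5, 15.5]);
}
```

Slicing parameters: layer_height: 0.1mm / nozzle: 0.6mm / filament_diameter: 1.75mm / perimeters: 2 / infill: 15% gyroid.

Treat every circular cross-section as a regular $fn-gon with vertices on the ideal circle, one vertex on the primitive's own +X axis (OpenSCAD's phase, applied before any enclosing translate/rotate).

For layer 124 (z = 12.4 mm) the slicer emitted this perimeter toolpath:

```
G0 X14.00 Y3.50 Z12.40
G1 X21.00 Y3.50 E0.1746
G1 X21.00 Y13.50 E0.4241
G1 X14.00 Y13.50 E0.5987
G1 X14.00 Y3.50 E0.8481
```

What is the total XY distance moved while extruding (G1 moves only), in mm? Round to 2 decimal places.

Sum the Euclidean lengths of each G1 segment: total = 34.00 mm.

34.00 mm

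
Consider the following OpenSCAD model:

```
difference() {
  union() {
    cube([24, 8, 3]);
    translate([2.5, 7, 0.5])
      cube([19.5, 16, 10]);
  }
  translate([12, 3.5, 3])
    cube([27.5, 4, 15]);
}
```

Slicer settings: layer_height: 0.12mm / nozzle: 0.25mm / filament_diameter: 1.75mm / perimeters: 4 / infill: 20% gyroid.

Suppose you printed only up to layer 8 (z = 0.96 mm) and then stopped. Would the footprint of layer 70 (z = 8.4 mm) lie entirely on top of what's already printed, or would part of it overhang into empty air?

Compare the two slices. At z = 0.96: the cube (footprint 24×8) is included at this height (area 192.00 mm²); the cube at (2.5, 7) is present — its section is the full 19.5×16 rectangle (area 312.00 mm²); Taking the union: the regions partially overlap — summed areas 504.00 mm² minus the doubly-counted overlap 19.50 mm² gives 484.50 mm² — area = 484.50 mm²; the cube at (12, 3.5) is not intersected at this z (z outside [3, 18]); Taking the first minus the rest: none of the subtracted shapes is present at this height, so the result so far is unchanged — area = 484.50 mm². At z = 8.4: the cube is absent (z outside [0, 3]); the 19.5×16 cube at (2.5, 7) contributes its full rectangle (area 312.00 mm²); Combining (union): only the 19.5×16 cube at (2.5, 7) is present, so the union is just that shape — area = 312.00 mm²; the 27.5×4 cube at (12, 3.5) contributes its full rectangle (area 110.00 mm²); Taking the first minus the rest: starting from the result so far (312.00 mm²), the 27.5×4 cube at (12, 3.5) partially overlaps it — only the 5.00 mm² overlap (of its 110.00 mm²) is removed, clipping the outline — area = 307.00 mm². Checking containment: the cross-section at z = 8.4 is a subset of the cross-section at z = 0.96.

entirely on top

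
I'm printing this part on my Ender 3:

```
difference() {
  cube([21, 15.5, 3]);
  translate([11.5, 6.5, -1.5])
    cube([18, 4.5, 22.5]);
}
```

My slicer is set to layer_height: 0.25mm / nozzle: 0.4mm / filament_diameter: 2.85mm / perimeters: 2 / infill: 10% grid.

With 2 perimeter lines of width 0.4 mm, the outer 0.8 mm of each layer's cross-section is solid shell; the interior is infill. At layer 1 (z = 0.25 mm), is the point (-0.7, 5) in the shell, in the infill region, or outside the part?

outside

At z = 0.25 mm: the cube is present — its section is the full 21×15.5 rectangle; the cube at (11.5, 6.5) (footprint 18×4.5) is included at this height; Subtracting the remaining from the first: starting from the 21×15.5 cube, the 18×4.5 cube at (11.5, 6.5) partially overlaps it — only the 42.75 mm² overlap (of its 81.00 mm²) is removed, clipping the outline — 1 connected region. Overall, the cross-section is a single solid region. The nearest boundary edge runs (0.00, 0.00)→(0.00, 15.50); distance from the point to it = 0.70 mm. The point is not inside any of the regions above, so it lies outside the cross-section (0.70 mm from the nearest boundary).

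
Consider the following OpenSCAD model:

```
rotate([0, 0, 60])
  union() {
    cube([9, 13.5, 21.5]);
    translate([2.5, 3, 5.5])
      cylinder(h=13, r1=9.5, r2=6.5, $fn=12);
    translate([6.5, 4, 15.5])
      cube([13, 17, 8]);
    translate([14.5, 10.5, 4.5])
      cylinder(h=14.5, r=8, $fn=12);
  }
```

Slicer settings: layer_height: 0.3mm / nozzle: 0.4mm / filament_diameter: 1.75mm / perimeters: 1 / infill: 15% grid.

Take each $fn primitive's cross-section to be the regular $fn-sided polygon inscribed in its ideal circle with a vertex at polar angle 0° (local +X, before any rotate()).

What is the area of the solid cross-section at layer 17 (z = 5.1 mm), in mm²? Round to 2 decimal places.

298.33 mm²

At z = 5.1 mm: the cube is present — its section is the full 9×13.5 rectangle (area 121.50 mm²); the cone at (2.5, 3) does not reach this height (z outside [5.5, 18.5]); the cube at (6.5, 4) is absent (z outside [15.5, 23.5]); the r=8 cylinder at (14.5, 10.5) gives a regular 12-gon of circumradius 8 (constant along its height) (area = (12/2)·8.000²·sin(360°/12) = 192.00 mm²); Taking the union: the regions partially overlap — summed areas 313.50 mm² minus the doubly-counted overlap 15.17 mm² gives 298.33 mm² — area = 298.33 mm²; (whole slice rotated 60° about Z — lengths, areas and connectivity unchanged). Overall, the cross-section is a single solid region. Net area = 298.33 mm².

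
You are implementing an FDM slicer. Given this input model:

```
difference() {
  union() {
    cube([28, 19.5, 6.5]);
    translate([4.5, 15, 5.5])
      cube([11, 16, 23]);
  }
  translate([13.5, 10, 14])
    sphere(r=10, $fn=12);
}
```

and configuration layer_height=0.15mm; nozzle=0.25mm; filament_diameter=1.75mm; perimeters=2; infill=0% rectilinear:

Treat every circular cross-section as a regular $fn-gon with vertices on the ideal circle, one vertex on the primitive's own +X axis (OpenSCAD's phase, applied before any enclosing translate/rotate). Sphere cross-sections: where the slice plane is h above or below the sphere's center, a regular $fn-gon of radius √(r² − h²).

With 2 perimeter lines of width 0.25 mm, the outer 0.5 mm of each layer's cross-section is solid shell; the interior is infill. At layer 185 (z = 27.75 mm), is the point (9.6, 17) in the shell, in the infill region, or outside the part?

infill

At z = 27.75 mm: the cube does not reach this height (z outside [0, 6.5]); the cube at (4.5, 15) is present — its section is the full 11×16 rectangle; Taking the union: only the 11×16 cube at (4.5, 15) is present, so the union is just that shape — 1 connected region; the sphere at (13.5, 10) is absent (|z−center|=13.750 > r=10); Taking the first minus the rest: none of the subtracted shapes is present at this height, so that combined region is unchanged — 1 connected region. Overall, the cross-section is a single solid region. The nearest boundary edge runs (4.50, 15.00)→(15.50, 15.00); distance from the point to it = 2.00 mm. The point is inside the cross-section and 2.00 mm from the nearest boundary — more than the 0.5 mm shell width (2 × 0.25), so it's in the infill interior.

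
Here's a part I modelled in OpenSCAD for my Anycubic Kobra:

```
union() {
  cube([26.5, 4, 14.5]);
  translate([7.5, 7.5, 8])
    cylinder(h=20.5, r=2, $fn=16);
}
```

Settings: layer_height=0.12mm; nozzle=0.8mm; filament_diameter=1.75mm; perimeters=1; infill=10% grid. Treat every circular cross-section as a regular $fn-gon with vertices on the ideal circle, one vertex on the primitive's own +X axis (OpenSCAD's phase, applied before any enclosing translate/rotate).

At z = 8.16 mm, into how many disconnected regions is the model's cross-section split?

At z = 8.16 mm: the cube (footprint 26.5×4) is included at this height; the cylinder at (7.5, 7.5): section is a regular 16-gon, circumradius r=2; Merging all regions: the 2 present regions are separate (no shared area or edge), so areas and boundary lengths simply add and each stays a separate island — 2 connected regions. The result has 2 disconnected regions.

2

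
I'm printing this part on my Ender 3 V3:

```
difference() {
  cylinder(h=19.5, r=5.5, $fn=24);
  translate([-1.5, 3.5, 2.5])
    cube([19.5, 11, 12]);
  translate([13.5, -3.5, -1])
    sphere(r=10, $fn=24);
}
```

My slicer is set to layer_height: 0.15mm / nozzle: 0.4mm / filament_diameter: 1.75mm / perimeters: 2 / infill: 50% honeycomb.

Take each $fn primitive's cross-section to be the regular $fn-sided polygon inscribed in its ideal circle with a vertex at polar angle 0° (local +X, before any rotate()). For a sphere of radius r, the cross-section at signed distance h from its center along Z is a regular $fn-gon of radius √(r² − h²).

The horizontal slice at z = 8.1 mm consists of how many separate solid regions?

At z = 8.1 mm: the cylinder: section is a regular 24-gon, circumradius r=5.5; the cube at (-1.5, 3.5) (footprint 19.5×11) is included at this height; the r=10 sphere at (13.5, -3.5) contributes a regular 24-gon of circumradius √(10²−9.1²) = 4.146; Taking the first minus the rest: starting from the r=5.5 cylinder, the 19.5×11 cube at (-1.5, 3.5) partially overlaps it — only the 8.60 mm² overlap (of its 214.50 mm²) is removed, clipping the outline; the r=10 sphere at (13.5, -3.5) misses the remaining region (no effect) — 1 connected region. The result has 1 disconnected region.

1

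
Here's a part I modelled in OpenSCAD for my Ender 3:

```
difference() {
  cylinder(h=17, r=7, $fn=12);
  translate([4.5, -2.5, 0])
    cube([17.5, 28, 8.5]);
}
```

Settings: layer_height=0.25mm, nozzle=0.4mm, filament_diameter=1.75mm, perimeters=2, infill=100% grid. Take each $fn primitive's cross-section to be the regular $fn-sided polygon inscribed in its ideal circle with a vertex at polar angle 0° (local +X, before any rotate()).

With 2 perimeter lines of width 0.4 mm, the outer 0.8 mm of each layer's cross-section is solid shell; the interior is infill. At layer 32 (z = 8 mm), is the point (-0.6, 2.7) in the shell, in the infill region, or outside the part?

At z = 8 mm: the r=7 cylinder contributes a regular 12-gon of circumradius 7; the cube at (4.5, -2.5) is present — its section is the full 17.5×28 rectangle; Subtracting the remaining from the first: starting from the r=7 cylinder, the 17.5×28 cube at (4.5, -2.5) partially overlaps it — only the 13.74 mm² overlap (of its 490.00 mm²) is removed, clipping the outline — 1 connected region. Overall, the cross-section is a single solid region. The nearest boundary edge runs (-3.50, 6.06)→(0.00, 7.00); distance from the point to it = 4.00 mm. The point is inside the cross-section and 4.00 mm from the nearest boundary — more than the 0.8 mm shell width (2 × 0.4), so it's in the infill interior.

infill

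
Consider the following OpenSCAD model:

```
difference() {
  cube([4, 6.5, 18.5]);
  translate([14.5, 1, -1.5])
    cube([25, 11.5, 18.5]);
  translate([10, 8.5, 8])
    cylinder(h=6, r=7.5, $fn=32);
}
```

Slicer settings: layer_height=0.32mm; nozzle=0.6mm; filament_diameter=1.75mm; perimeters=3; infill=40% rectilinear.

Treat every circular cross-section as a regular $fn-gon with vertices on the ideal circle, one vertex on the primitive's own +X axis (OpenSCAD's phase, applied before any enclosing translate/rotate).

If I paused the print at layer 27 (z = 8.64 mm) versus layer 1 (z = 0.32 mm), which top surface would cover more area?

layer 1 (z = 0.32 mm)

Layer 27 (z = 8.64): the cube is present — its section is the full 4×6.5 rectangle (area 26.00 mm²); the 25×11.5 cube at (14.5, 1) contributes its full rectangle (area 287.50 mm²); the cylinder at (10, 8.5): section is a regular 32-gon, circumradius r=7.5 (area = (32/2)·7.500²·sin(360°/32) = 175.58 mm²); Subtracting the remaining from the first: starting from the 4×6.5 cube (26.00 mm²), the 25×11.5 cube at (14.5, 1) misses the remaining region (no effect); the r=7.5 cylinder at (10, 8.5) partially overlaps it — only the 1.71 mm² overlap (of its 175.58 mm²) is removed, clipping the outline — area = 24.29 mm². So its area = 24.29 mm². Layer 1 (z = 0.32): the 4×6.5 cube contributes its full rectangle (area 26.00 mm²); the cube at (14.5, 1) (footprint 25×11.5) is included at this height (area 287.50 mm²); the cylinder at (10, 8.5) is absent (z outside [8, 14]); Taking the first minus the rest: starting from the 4×6.5 cube (26.00 mm²), the 25×11.5 cube at (14.5, 1) misses the remaining region (no effect) — area = 26.00 mm². So its area = 26.00 mm². Layer 1 is larger (26.00 vs 24.29 mm²).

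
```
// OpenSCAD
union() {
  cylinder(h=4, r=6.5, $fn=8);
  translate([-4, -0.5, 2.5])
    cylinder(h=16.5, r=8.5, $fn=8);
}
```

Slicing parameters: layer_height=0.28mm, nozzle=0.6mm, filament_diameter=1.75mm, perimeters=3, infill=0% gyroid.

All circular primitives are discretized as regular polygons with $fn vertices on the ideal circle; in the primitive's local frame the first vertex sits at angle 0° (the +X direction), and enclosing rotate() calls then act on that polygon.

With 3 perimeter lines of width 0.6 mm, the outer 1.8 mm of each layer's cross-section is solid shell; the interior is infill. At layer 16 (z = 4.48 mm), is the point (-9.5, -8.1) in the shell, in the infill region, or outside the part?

outside

At z = 4.48 mm: the cylinder is absent (z outside [0, 4]); the r=8.5 cylinder at (-4, -0.5) contributes a regular 8-gon of circumradius 8.5; Combining (union): only the r=8.5 cylinder at (-4, -0.5) is present, so the union is just that shape — 1 connected region. Overall, the cross-section is a single solid region. The nearest boundary edge runs (-10.01, -6.51)→(-4.00, -9.00); distance from the point to it = 1.27 mm. The point is not inside any of the regions above, so it lies outside the cross-section (1.27 mm from the nearest boundary).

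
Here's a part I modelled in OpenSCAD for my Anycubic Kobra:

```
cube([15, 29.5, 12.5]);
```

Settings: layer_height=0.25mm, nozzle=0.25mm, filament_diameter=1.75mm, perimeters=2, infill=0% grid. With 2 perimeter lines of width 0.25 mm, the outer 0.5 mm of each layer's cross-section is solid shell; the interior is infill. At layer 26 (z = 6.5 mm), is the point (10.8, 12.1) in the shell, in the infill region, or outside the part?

At z = 6.5 mm: the cube (footprint 15×29.5) is included at this height. Overall, the cross-section is a single solid region. The nearest boundary edge runs (15.00, 0.00)→(15.00, 29.50); distance from the point to it = 4.20 mm. The point is inside the cross-section and 4.20 mm from the nearest boundary — more than the 0.5 mm shell width (2 × 0.25), so it's in the infill interior.

infill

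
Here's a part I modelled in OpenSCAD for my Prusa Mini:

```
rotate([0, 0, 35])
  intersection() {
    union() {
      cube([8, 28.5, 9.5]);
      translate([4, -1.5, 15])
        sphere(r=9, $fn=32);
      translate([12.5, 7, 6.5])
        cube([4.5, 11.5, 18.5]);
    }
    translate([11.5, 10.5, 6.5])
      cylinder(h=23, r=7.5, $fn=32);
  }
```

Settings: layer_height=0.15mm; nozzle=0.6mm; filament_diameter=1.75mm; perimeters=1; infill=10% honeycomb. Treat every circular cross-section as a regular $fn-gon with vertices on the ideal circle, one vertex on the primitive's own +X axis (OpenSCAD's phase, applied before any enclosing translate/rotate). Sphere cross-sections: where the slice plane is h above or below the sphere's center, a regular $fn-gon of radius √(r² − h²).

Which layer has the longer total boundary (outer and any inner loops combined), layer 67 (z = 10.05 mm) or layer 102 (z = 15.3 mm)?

layer 102 (z = 15.3 mm)

Layer 67 (z = 10.05): the cube is not intersected at this z (z outside [0, 9.5]); the sphere at (4, -1.5): section is a regular 32-gon, circumradius = √(r²−h²) = √(9²−4.95²) = 7.516 (perimeter = 2·32·7.516·sin(180°/32) = 47.15 mm); the cube at (12.5, 7) (footprint 4.5×11.5) is included at this height (perimeter 32.00 mm); Taking the union: the 2 present regions are separate (no shared area or edge), so areas and boundary lengths simply add and each stays a separate island — boundary = 79.15 mm; the r=7.5 cylinder at (11.5, 10.5) contributes a regular 32-gon of circumradius 7.5 (perimeter = 2·32·7.500·sin(180°/32) = 47.05 mm); After intersecting: the r=7.5 cylinder at (11.5, 10.5) partially overlaps the result so far; clipping to the common part keeps 47.99 mm² — boundary = 39.06 mm; (rotated 35° about Z; rotation is an isometry so areas/perimeters/island counts are preserved). So its perimeter = 39.06 mm. Layer 102 (z = 15.3): the cube does not reach this height (z outside [0, 9.5]); the r=9 sphere at (4, -1.5) slices to a regular 32-gon of circumradius 8.995 (√(r²−h²) with h=0.3 from center) (perimeter = 2·32·8.995·sin(180°/32) = 56.43 mm); the 4.5×11.5 cube at (12.5, 7) contributes its full rectangle (perimeter 32.00 mm); Taking the union: the 2 present regions are separate (no shared area or edge), so areas and boundary lengths simply add and each stays a separate island — boundary = 88.43 mm; the r=7.5 cylinder at (11.5, 10.5) gives a regular 32-gon of circumradius 7.5 (constant along its height) (perimeter = 2·32·7.500·sin(180°/32) = 47.05 mm); Keeping only the common overlap: the r=7.5 cylinder at (11.5, 10.5) partially overlaps the result so far; clipping to the common part keeps 58.24 mm² — boundary = 46.65 mm; (rotated 35° about Z; rotation is an isometry so areas/perimeters/island counts are preserved). So its perimeter = 46.65 mm. Layer 102 is larger (46.65 vs 39.06 mm).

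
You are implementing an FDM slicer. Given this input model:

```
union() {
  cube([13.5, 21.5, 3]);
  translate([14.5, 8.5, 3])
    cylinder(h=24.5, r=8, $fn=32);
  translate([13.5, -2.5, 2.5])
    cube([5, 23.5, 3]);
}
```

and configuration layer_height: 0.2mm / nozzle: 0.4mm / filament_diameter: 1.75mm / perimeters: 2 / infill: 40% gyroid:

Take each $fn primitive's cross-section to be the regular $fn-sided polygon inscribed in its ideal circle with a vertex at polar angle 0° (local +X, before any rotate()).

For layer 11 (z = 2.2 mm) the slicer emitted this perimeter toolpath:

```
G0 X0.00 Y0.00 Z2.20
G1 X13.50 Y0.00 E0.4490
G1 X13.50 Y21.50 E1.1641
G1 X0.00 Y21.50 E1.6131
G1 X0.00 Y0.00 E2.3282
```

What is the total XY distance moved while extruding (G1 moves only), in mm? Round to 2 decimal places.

70.00 mm

Sum the Euclidean lengths of each G1 segment: total = 70.00 mm.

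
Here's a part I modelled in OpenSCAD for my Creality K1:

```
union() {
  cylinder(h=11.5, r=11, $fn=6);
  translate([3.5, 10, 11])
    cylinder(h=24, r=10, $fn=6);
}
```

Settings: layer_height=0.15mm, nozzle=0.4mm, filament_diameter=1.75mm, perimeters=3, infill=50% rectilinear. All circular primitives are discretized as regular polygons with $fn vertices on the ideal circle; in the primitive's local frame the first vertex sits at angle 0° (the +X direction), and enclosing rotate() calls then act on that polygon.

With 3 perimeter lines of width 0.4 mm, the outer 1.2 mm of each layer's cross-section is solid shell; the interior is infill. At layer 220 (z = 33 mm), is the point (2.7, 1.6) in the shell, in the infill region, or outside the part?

At z = 33 mm: the cylinder is absent (z outside [0, 11.5]); the r=10 cylinder at (3.5, 10) contributes a regular 6-gon of circumradius 10; Merging all regions: only the r=10 cylinder at (3.5, 10) is present, so the union is just that shape — 1 connected region. Overall, the cross-section is a single solid region. The nearest boundary edge runs (-1.50, 1.34)→(8.50, 1.34); distance from the point to it = 0.26 mm. The point is inside the cross-section, 0.26 mm from the nearest boundary — within the 1.2 mm shell band (3 × 0.4).

shell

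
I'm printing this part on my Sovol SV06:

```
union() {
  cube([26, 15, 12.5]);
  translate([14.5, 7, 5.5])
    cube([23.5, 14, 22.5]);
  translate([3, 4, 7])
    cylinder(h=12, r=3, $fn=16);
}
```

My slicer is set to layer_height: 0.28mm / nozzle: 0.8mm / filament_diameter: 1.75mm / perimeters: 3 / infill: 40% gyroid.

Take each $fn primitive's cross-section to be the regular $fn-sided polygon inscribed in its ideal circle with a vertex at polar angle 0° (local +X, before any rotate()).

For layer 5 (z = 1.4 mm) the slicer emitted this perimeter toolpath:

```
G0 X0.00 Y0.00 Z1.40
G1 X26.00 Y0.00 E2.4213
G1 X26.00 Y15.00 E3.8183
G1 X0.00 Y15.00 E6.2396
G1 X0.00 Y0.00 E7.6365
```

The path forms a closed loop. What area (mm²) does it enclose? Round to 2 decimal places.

Apply the shoelace formula to the sequence of (X, Y) vertices; enclosed area = 390.00 mm².

390.00 mm²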